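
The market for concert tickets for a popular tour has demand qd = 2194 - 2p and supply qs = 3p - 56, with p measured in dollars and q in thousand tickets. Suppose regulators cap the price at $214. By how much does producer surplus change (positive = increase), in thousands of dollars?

-221840

Setting quantity demanded equal to quantity supplied, 2194 - 2p = 3p - 56, gives p* = 450 and q* = 1294.
Because the ceiling (214) lies below the market-clearing price, it is binding.
At p = 214: qd = 2194 - 2·214 = 1766 and qs = 3·214 - 56 = 586.
Producer surplus without the control is ½ · (450 - 56/3) · 1294 = 837218/3.
With the ceiling, producers sell 586 units at 214, so PS = ½ · (214 - 56/3) · 586 = 171698/3.
Change in producer surplus = 171698/3 - 837218/3 = -221840.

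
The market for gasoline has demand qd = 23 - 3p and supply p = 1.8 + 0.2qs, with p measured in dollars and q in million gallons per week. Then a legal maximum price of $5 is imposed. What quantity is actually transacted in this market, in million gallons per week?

11

Rearranging supply gives qs = 5p - 9. Without the control the market clears where 23 - 3p = 5p - 9, i.e. p* = 4 and q* = 11.
The ceiling of 5 is above the equilibrium price 4, so it is not binding; the market clears at p* = 4, q* = 11.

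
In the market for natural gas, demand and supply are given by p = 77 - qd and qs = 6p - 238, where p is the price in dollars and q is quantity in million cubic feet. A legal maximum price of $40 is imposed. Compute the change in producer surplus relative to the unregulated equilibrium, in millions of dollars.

-85

Rearranging demand gives qd = 77 - p. In a free market, 77 - p = 6p - 238 gives the equilibrium p* = 45, q* = 32.
The ceiling of 40 is below the equilibrium price 45, so it binds.
At p = 40: qd = 77 - 40 = 37 and qs = 6·40 - 238 = 2.
Producer surplus without the control is ½ · (45 - 119/3) · 32 = 256/3.
With the ceiling, producers sell 2 units at 40, so PS = ½ · (40 - 119/3) · 2 = 1/3.
Change in producer surplus = 1/3 - 256/3 = -85.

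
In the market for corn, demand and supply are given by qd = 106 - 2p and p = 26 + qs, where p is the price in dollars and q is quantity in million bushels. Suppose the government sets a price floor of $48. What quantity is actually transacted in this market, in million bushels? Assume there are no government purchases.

10

Rearranging supply gives qs = p - 26. In a free market, 106 - 2p = p - 26 gives the equilibrium p* = 44, q* = 18.
Since 48 > 44, the floor is binding.
At p = 48: qd = 106 - 2·48 = 10 and qs = 48 - 26 = 22.
The quantity actually transacted is the short side, demand: 10.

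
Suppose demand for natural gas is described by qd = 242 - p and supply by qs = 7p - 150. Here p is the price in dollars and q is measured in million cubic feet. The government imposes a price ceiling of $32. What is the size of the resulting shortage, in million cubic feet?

Setting quantity demanded equal to quantity supplied, 242 - p = 7p - 150, gives p* = 49 and q* = 193.
Because the ceiling (32) lies below the market-clearing price, it is binding.
At p = 32: qd = 242 - 32 = 210 and qs = 7·32 - 150 = 74.
Shortage = qd - qs = 210 - 74 = 136.

136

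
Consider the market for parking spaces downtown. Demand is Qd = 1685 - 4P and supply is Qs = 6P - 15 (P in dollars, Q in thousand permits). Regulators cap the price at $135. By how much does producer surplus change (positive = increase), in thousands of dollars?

In a free market, 1685 - 4P = 6P - 15 gives the equilibrium P* = 170, Q* = 1005.
Because the ceiling (135) lies below the market-clearing price, it is binding.
At P = 135: Qd = 1685 - 4·135 = 1145 and Qs = 6·135 - 15 = 795.
Producer surplus without the control is ½ · (170 - 2.5) · 1005 = 84168.75.
With the ceiling, producers sell 795 units at 135, so PS = ½ · (135 - 2.5) · 795 = 52668.75.
Change in producer surplus = 52668.75 - 84168.75 = -31500.

-31500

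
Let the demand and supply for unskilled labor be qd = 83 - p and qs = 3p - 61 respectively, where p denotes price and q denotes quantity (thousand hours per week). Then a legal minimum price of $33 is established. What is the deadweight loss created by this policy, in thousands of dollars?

0

In a free market, 83 - p = 3p - 61 gives the equilibrium p* = 36, q* = 47.
The floor of 33 is below the equilibrium price 36, so it is not binding; the market clears at p* = 36, q* = 47.
Since the control does not bind, no trades are prevented and deadweight loss is zero.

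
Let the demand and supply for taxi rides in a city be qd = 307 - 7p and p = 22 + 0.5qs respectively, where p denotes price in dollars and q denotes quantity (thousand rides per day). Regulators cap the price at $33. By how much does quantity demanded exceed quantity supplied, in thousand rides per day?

54

Rearranging supply gives qs = 2p - 44. Without the control the market clears where 307 - 7p = 2p - 44, i.e. p* = 39 and q* = 34.
Because the ceiling (33) lies below the market-clearing price, it is binding.
At p = 33: qd = 307 - 7·33 = 76 and qs = 2·33 - 44 = 22.
Shortage = qd - qs = 76 - 22 = 54.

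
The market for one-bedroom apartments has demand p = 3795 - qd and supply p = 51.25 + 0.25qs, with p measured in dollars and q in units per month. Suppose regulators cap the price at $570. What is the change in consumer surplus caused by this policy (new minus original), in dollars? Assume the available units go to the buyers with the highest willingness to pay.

54050

Rearranging demand gives qd = 3795 - p; rearranging supply gives qs = 4p - 205. Without the control the market clears where 3795 - p = 4p - 205, i.e. p* = 800 and q* = 2995.
Since 570 < 800, the ceiling is binding.
At p = 570: qd = 3795 - 570 = 3225 and qs = 4·570 - 205 = 2075.
Consumer surplus without the control is ½ · (3795 - 800) · 2995 = 4485012.5.
With the ceiling, 2075 units are sold at 570 (assume they go to the highest-value buyers). The demand price at q = 2075 is 1720, so CS = ½ · [(3795 - 570) + (1720 - 570)] · 2075 = 4539062.5.
Change in consumer surplus = 4539062.5 - 4485012.5 = 54050.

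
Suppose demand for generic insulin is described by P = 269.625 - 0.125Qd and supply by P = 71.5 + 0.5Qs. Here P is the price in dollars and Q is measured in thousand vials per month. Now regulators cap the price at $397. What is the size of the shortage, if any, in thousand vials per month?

0

Rearranging demand gives Qd = 2157 - 8P; rearranging supply gives Qs = 2P - 143. Setting quantity demanded equal to quantity supplied, 2157 - 8P = 2P - 143, gives P* = 230 and Q* = 317.
Since 397 is above P* = 230, the ceiling does not bind and the free-market outcome prevails.
Since the control does not bind, there is no shortage.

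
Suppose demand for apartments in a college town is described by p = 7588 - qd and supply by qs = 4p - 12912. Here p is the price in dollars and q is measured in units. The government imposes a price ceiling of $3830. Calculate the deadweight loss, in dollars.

729000

Rearranging demand gives qd = 7588 - p. Without the control the market clears where 7588 - p = 4p - 12912, i.e. p* = 4100 and q* = 3488.
The ceiling of 3830 is below the equilibrium price 4100, so it binds.
At p = 3830: qd = 7588 - 3830 = 3758 and qs = 4·3830 - 12912 = 2408.
Quantity traded falls to 2408. At q = 2408 the demand price is 7588 - 2408 = 5180 and the supply price is (12912 + 2408)/4 = 3830.
Deadweight loss = ½ · (5180 - 3830) · (3488 - 2408) = ½ · 1350 · 1080 = 729000.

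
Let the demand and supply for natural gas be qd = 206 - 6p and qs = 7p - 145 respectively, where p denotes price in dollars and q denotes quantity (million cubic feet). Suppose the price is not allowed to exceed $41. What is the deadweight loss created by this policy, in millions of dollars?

0

In a free market, 206 - 6p = 7p - 145 gives the equilibrium p* = 27, q* = 44.
The ceiling of 41 is above the equilibrium price 27, so it is not binding; the market clears at p* = 27, q* = 44.
Since the control does not bind, no trades are prevented and deadweight loss is zero.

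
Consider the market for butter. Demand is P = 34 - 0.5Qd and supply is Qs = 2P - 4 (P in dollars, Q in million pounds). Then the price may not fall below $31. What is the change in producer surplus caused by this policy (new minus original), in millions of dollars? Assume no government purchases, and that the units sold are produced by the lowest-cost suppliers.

-91

Rearranging demand gives Qd = 68 - 2P. Without the control the market clears where 68 - 2P = 2P - 4, i.e. P* = 18 and Q* = 32.
Since 31 > 18, the floor is binding.
At P = 31: Qd = 68 - 2·31 = 6 and Qs = 2·31 - 4 = 58.
Producer surplus without the control is ½ · (18 - 2) · 32 = 256.
With the floor, 6 units are sold at 31. The supply price at Q = 6 is 5, so PS = ½ · [(31 - 2) + (31 - 5)] · 6 = 165.
Change in producer surplus = 165 - 256 = -91.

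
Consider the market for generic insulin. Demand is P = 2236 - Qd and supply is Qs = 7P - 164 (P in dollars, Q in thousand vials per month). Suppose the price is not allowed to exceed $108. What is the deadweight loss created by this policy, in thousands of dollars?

Rearranging demand gives Qd = 2236 - P. Without the control the market clears where 2236 - P = 7P - 164, i.e. P* = 300 and Q* = 1936.
Since 108 < 300, the ceiling is binding.
At P = 108: Qd = 2236 - 108 = 2128 and Qs = 7·108 - 164 = 592.
Quantity traded falls to 592. At Q = 592 the demand price is 2236 - 592 = 1644 and the supply price is (164 + 592)/7 = 108.
Deadweight loss = ½ · (1644 - 108) · (1936 - 592) = ½ · 1536 · 1344 = 1032192.

1032192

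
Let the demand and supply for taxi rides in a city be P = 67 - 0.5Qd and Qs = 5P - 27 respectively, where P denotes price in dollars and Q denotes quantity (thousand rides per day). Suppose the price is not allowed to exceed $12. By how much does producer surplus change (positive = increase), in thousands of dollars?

Rearranging demand gives Qd = 134 - 2P. Without the control the market clears where 134 - 2P = 5P - 27, i.e. P* = 23 and Q* = 88.
The ceiling of 12 is below the equilibrium price 23, so it binds.
At P = 12: Qd = 134 - 2·12 = 110 and Qs = 5·12 - 27 = 33.
Producer surplus without the control is ½ · (23 - 5.4) · 88 = 774.4.
With the ceiling, producers sell 33 units at 12, so PS = ½ · (12 - 5.4) · 33 = 108.9.
Change in producer surplus = 108.9 - 774.4 = -665.5.

-665.5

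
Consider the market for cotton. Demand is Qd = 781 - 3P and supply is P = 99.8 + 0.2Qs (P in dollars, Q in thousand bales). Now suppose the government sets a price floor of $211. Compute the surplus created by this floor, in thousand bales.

408

Rearranging supply gives Qs = 5P - 499. Without the control the market clears where 781 - 3P = 5P - 499, i.e. P* = 160 and Q* = 301.
The floor of 211 is above the equilibrium price 160, so it binds.
At P = 211: Qd = 781 - 3·211 = 148 and Qs = 5·211 - 499 = 556.
Surplus = Qs - Qd = 556 - 148 = 408.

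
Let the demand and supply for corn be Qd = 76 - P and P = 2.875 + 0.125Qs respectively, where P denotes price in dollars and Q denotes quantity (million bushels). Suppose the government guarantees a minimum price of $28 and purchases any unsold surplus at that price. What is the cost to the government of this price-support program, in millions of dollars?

Rearranging supply gives Qs = 8P - 23. Without the control the market clears where 76 - P = 8P - 23, i.e. P* = 11 and Q* = 65.
Since 28 > 11, the floor is binding.
At P = 28: Qd = 76 - 28 = 48 and Qs = 8·28 - 23 = 201.
Surplus = Qs - Qd = 153.
Government expenditure = surplus × support price = 153 × 28 = 4284.

4284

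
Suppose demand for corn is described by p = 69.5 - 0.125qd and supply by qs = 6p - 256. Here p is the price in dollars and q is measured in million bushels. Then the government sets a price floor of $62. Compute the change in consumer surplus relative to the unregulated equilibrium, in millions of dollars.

Rearranging demand gives qd = 556 - 8p. Setting quantity demanded equal to quantity supplied, 556 - 8p = 6p - 256, gives p* = 58 and q* = 92.
The floor of 62 is above the equilibrium price 58, so it binds.
At p = 62: qd = 556 - 8·62 = 60 and qs = 6·62 - 256 = 116.
Consumer surplus without the control is ½ · (69.5 - 58) · 92 = 529.
With the floor, consumers buy 60 units at 62, so CS = ½ · (69.5 - 62) · 60 = 225.
Change in consumer surplus = 225 - 529 = -304.

-304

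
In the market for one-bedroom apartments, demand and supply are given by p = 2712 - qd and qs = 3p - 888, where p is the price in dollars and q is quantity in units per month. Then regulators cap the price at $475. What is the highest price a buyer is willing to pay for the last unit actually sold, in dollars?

2175

Rearranging demand gives qd = 2712 - p. Setting quantity demanded equal to quantity supplied, 2712 - p = 3p - 888, gives p* = 900 and q* = 1812.
The ceiling of 475 is below the equilibrium price 900, so it binds.
At p = 475: qd = 2712 - 475 = 2237 and qs = 3·475 - 888 = 537.
Only 537 units reach the market. On the demand curve, the marginal buyer's willingness to pay at q = 537 is (2712 - 537) = 2175.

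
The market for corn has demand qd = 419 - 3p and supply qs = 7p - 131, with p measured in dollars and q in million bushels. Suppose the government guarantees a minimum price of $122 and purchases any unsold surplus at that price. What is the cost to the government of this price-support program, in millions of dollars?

81740

Setting quantity demanded equal to quantity supplied, 419 - 3p = 7p - 131, gives p* = 55 and q* = 254.
The floor of 122 is above the equilibrium price 55, so it binds.
At p = 122: qd = 419 - 3·122 = 53 and qs = 7·122 - 131 = 723.
Surplus = qs - qd = 670.
Government expenditure = surplus × support price = 670 × 122 = 81740.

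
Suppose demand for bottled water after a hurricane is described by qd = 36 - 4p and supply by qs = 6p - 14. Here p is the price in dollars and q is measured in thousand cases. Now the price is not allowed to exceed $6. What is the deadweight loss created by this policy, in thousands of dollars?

0

Equilibrium: 36 - 4p = 6p - 14, so 50 = 10p and p* = 5, q* = 16.
The ceiling of 6 is above the equilibrium price 5, so it is not binding; the market clears at p* = 5, q* = 16.
Since the control does not bind, no trades are prevented and deadweight loss is zero.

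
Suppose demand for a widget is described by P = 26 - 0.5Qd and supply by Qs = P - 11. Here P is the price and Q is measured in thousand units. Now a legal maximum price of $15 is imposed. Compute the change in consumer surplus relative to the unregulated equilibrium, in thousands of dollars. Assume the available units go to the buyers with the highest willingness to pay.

Rearranging demand gives Qd = 52 - 2P. Equilibrium: 52 - 2P = P - 11, so 63 = 3P and P* = 21, Q* = 10.
Because the ceiling (15) lies below the market-clearing price, it is binding.
At P = 15: Qd = 52 - 2·15 = 22 and Qs = 15 - 11 = 4.
Consumer surplus without the control is ½ · (26 - 21) · 10 = 25.
With the ceiling, 4 units are sold at 15 (assume they go to the highest-value buyers). The demand price at Q = 4 is 24, so CS = ½ · [(26 - 15) + (24 - 15)] · 4 = 40.
Change in consumer surplus = 40 - 25 = 15.

15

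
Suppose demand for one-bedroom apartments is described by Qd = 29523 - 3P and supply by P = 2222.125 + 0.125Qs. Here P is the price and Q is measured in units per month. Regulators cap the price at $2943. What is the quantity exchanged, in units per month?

5767

Rearranging supply gives Qs = 8P - 17777. Equilibrium: 29523 - 3P = 8P - 17777, so 47300 = 11P and P* = 4300, Q* = 16623.
The ceiling of 2943 is below the equilibrium price 4300, so it binds.
At P = 2943: Qd = 29523 - 3·2943 = 20694 and Qs = 8·2943 - 17777 = 5767.
The quantity actually transacted is the short side, supply: 5767.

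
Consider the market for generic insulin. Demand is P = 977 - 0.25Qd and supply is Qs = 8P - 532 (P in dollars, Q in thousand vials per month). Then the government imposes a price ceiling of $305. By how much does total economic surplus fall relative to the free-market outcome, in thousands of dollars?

Rearranging demand gives Qd = 3908 - 4P. Setting quantity demanded equal to quantity supplied, 3908 - 4P = 8P - 532, gives P* = 370 and Q* = 2428.
Since 305 < 370, the ceiling is binding.
At P = 305: Qd = 3908 - 4·305 = 2688 and Qs = 8·305 - 532 = 1908.
Quantity traded falls to 1908. At Q = 1908 the demand price is (3908 - 1908)/4 = 500 and the supply price is (532 + 1908)/8 = 305.
Deadweight loss = ½ · (500 - 305) · (2428 - 1908) = ½ · 195 · 520 = 50700.

50700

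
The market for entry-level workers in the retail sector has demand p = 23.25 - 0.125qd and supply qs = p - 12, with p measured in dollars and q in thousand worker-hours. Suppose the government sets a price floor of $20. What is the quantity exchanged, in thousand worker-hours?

Rearranging demand gives qd = 186 - 8p. Equilibrium: 186 - 8p = p - 12, so 198 = 9p and p* = 22, q* = 10.
The floor of 20 is below the equilibrium price 22, so it is not binding; the market clears at p* = 22, q* = 10.

10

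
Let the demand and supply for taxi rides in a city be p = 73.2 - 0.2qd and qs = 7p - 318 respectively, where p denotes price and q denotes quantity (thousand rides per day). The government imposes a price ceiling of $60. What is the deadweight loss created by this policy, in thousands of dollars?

Rearranging demand gives qd = 366 - 5p. Without the control the market clears where 366 - 5p = 7p - 318, i.e. p* = 57 and q* = 81.
The ceiling of 60 is above the equilibrium price 57, so it is not binding; the market clears at p* = 57, q* = 81.
Since the control does not bind, no trades are prevented and deadweight loss is zero.

0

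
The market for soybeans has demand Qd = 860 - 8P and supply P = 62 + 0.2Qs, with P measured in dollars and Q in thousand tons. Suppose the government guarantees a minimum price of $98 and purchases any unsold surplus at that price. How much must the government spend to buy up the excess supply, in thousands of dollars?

Rearranging supply gives Qs = 5P - 310. Without the control the market clears where 860 - 8P = 5P - 310, i.e. P* = 90 and Q* = 140.
The floor of 98 is above the equilibrium price 90, so it binds.
At P = 98: Qd = 860 - 8·98 = 76 and Qs = 5·98 - 310 = 180.
Surplus = Qs - Qd = 104.
Government expenditure = surplus × support price = 104 × 98 = 10192.

10192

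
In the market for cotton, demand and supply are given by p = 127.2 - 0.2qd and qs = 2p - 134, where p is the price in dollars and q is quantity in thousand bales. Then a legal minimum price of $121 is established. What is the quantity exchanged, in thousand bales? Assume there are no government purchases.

31

Rearranging demand gives qd = 636 - 5p. In a free market, 636 - 5p = 2p - 134 gives the equilibrium p* = 110, q* = 86.
The floor of 121 is above the equilibrium price 110, so it binds.
At p = 121: qd = 636 - 5·121 = 31 and qs = 2·121 - 134 = 108.
The quantity actually transacted is the short side, demand: 31.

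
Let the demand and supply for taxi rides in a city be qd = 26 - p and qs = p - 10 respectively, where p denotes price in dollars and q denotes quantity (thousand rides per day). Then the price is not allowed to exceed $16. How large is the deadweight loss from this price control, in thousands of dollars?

4

Equilibrium: 26 - p = p - 10, so 36 = 2p and p* = 18, q* = 8.
The ceiling of 16 is below the equilibrium price 18, so it binds.
At p = 16: qd = 26 - 16 = 10 and qs = 16 - 10 = 6.
Quantity traded falls to 6. At q = 6 the demand price is 26 - 6 = 20 and the supply price is 10 + 6 = 16.
Deadweight loss = ½ · (20 - 16) · (8 - 6) = ½ · 4 · 2 = 4.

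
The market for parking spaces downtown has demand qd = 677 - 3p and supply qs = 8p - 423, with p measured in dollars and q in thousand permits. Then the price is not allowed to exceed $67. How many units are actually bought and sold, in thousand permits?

Without the control the market clears where 677 - 3p = 8p - 423, i.e. p* = 100 and q* = 377.
Since 67 < 100, the ceiling is binding.
At p = 67: qd = 677 - 3·67 = 476 and qs = 8·67 - 423 = 113.
The quantity actually transacted is the short side, supply: 113.

113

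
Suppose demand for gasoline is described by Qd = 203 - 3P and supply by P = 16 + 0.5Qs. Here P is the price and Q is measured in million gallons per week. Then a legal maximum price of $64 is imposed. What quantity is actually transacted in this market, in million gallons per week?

62

Rearranging supply gives Qs = 2P - 32. Equilibrium: 203 - 3P = 2P - 32, so 235 = 5P and P* = 47, Q* = 62.
The ceiling of 64 is above the equilibrium price 47, so it is not binding; the market clears at P* = 47, Q* = 62.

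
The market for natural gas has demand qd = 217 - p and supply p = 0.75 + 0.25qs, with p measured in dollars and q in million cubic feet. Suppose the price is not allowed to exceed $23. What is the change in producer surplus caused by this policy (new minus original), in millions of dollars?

-2751

Rearranging supply gives qs = 4p - 3. In a free market, 217 - p = 4p - 3 gives the equilibrium p* = 44, q* = 173.
Because the ceiling (23) lies below the market-clearing price, it is binding.
At p = 23: qd = 217 - 23 = 194 and qs = 4·23 - 3 = 89.
Producer surplus without the control is ½ · (44 - 0.75) · 173 = 3741.125.
With the ceiling, producers sell 89 units at 23, so PS = ½ · (23 - 0.75) · 89 = 990.125.
Change in producer surplus = 990.125 - 3741.125 = -2751.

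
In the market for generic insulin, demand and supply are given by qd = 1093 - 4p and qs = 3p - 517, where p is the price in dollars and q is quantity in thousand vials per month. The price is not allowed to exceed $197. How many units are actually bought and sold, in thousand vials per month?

74

Without the control the market clears where 1093 - 4p = 3p - 517, i.e. p* = 230 and q* = 173.
The ceiling of 197 is below the equilibrium price 230, so it binds.
At p = 197: qd = 1093 - 4·197 = 305 and qs = 3·197 - 517 = 74.
The quantity actually transacted is the short side, supply: 74.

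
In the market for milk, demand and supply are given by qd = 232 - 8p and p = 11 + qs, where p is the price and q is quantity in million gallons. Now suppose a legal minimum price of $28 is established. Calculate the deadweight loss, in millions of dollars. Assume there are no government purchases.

36

Rearranging supply gives qs = p - 11. Equilibrium: 232 - 8p = p - 11, so 243 = 9p and p* = 27, q* = 16.
Since 28 > 27, the floor is binding.
At p = 28: qd = 232 - 8·28 = 8 and qs = 28 - 11 = 17.
Quantity traded falls to 8. At q = 8 the demand price is (232 - 8)/8 = 28 and the supply price is 11 + 8 = 19.
Deadweight loss = ½ · (28 - 19) · (16 - 8) = ½ · 9 · 8 = 36.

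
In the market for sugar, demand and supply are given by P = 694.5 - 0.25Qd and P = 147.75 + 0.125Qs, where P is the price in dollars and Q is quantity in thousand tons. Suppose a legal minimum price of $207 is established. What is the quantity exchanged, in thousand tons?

Rearranging demand gives Qd = 2778 - 4P; rearranging supply gives Qs = 8P - 1182. Without the control the market clears where 2778 - 4P = 8P - 1182, i.e. P* = 330 and Q* = 1458.
Since 207 is below P* = 330, the floor does not bind and the free-market outcome prevails.

1458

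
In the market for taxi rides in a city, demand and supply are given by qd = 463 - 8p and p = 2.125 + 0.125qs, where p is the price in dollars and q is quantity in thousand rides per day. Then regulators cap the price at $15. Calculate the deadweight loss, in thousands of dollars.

Rearranging supply gives qs = 8p - 17. Without the control the market clears where 463 - 8p = 8p - 17, i.e. p* = 30 and q* = 223.
Because the ceiling (15) lies below the market-clearing price, it is binding.
At p = 15: qd = 463 - 8·15 = 343 and qs = 8·15 - 17 = 103.
Quantity traded falls to 103. At q = 103 the demand price is (463 - 103)/8 = 45 and the supply price is (17 + 103)/8 = 15.
Deadweight loss = ½ · (45 - 15) · (223 - 103) = ½ · 30 · 120 = 1800.

1800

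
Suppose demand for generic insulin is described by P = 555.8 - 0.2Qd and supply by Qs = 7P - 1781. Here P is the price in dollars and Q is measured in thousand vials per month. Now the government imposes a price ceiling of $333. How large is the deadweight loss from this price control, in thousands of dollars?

18555.6

Rearranging demand gives Qd = 2779 - 5P. Setting quantity demanded equal to quantity supplied, 2779 - 5P = 7P - 1781, gives P* = 380 and Q* = 879.
The ceiling of 333 is below the equilibrium price 380, so it binds.
At P = 333: Qd = 2779 - 5·333 = 1114 and Qs = 7·333 - 1781 = 550.
Quantity traded falls to 550. At Q = 550 the demand price is (2779 - 550)/5 = 445.8 and the supply price is (1781 + 550)/7 = 333.
Deadweight loss = ½ · (445.8 - 333) · (879 - 550) = ½ · 112.8 · 329 = 18555.6.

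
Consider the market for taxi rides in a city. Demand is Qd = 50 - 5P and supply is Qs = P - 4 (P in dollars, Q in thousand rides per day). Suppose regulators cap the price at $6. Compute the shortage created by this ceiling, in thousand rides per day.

Equilibrium: 50 - 5P = P - 4, so 54 = 6P and P* = 9, Q* = 5.
The ceiling of 6 is below the equilibrium price 9, so it binds.
At P = 6: Qd = 50 - 5·6 = 20 and Qs = 6 - 4 = 2.
Shortage = Qd - Qs = 20 - 2 = 18.

18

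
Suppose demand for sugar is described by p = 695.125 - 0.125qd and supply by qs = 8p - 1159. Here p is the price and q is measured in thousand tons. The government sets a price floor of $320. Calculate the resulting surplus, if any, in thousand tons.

0

Rearranging demand gives qd = 5561 - 8p. In a free market, 5561 - 8p = 8p - 1159 gives the equilibrium p* = 420, q* = 2201.
Since 320 is below p* = 420, the floor does not bind and the free-market outcome prevails.
Since the control does not bind, there is no surplus.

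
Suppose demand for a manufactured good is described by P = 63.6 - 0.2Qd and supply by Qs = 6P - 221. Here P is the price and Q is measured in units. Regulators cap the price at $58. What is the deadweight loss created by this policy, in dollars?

Rearranging demand gives Qd = 318 - 5P. Equilibrium: 318 - 5P = 6P - 221, so 539 = 11P and P* = 49, Q* = 73.
The ceiling of 58 is above the equilibrium price 49, so it is not binding; the market clears at P* = 49, Q* = 73.
Since the control does not bind, no trades are prevented and deadweight loss is zero.

0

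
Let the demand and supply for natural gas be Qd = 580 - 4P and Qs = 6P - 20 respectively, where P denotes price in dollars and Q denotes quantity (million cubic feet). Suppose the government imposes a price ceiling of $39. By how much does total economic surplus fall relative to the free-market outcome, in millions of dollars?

Setting quantity demanded equal to quantity supplied, 580 - 4P = 6P - 20, gives P* = 60 and Q* = 340.
Since 39 < 60, the ceiling is binding.
At P = 39: Qd = 580 - 4·39 = 424 and Qs = 6·39 - 20 = 214.
Quantity traded falls to 214. At Q = 214 the demand price is (580 - 214)/4 = 91.5 and the supply price is (20 + 214)/6 = 39.
Deadweight loss = ½ · (91.5 - 39) · (340 - 214) = ½ · 52.5 · 126 = 3307.5.

3307.5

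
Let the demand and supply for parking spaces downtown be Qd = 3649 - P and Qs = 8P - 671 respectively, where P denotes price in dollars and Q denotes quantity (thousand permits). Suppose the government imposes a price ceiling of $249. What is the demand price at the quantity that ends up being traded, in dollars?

2328

Setting quantity demanded equal to quantity supplied, 3649 - P = 8P - 671, gives P* = 480 and Q* = 3169.
Because the ceiling (249) lies below the market-clearing price, it is binding.
At P = 249: Qd = 3649 - 249 = 3400 and Qs = 8·249 - 671 = 1321.
Only 1321 units reach the market. On the demand curve, the marginal buyer's willingness to pay at Q = 1321 is (3649 - 1321) = 2328.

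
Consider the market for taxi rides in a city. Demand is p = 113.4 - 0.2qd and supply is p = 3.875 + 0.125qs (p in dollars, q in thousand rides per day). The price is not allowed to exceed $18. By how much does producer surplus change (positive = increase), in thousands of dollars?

-6300

Rearranging demand gives qd = 567 - 5p; rearranging supply gives qs = 8p - 31. In a free market, 567 - 5p = 8p - 31 gives the equilibrium p* = 46, q* = 337.
Since 18 < 46, the ceiling is binding.
At p = 18: qd = 567 - 5·18 = 477 and qs = 8·18 - 31 = 113.
Producer surplus without the control is ½ · (46 - 3.875) · 337 = 7098.0625.
With the ceiling, producers sell 113 units at 18, so PS = ½ · (18 - 3.875) · 113 = 798.0625.
Change in producer surplus = 798.0625 - 7098.0625 = -6300.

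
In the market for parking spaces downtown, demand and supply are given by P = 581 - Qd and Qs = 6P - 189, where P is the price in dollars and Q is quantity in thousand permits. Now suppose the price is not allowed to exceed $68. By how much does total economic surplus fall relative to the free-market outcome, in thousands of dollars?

37044

Rearranging demand gives Qd = 581 - P. Setting quantity demanded equal to quantity supplied, 581 - P = 6P - 189, gives P* = 110 and Q* = 471.
The ceiling of 68 is below the equilibrium price 110, so it binds.
At P = 68: Qd = 581 - 68 = 513 and Qs = 6·68 - 189 = 219.
Quantity traded falls to 219. At Q = 219 the demand price is 581 - 219 = 362 and the supply price is (189 + 219)/6 = 68.
Deadweight loss = ½ · (362 - 68) · (471 - 219) = ½ · 294 · 252 = 37044.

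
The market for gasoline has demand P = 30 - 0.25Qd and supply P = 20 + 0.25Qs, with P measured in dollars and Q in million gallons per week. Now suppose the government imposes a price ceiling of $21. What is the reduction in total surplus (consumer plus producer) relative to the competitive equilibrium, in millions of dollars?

Rearranging demand gives Qd = 120 - 4P; rearranging supply gives Qs = 4P - 80. In a free market, 120 - 4P = 4P - 80 gives the equilibrium P* = 25, Q* = 20.
Because the ceiling (21) lies below the market-clearing price, it is binding.
At P = 21: Qd = 120 - 4·21 = 36 and Qs = 4·21 - 80 = 4.
Quantity traded falls to 4. At Q = 4 the demand price is (120 - 4)/4 = 29 and the supply price is (80 + 4)/4 = 21.
Deadweight loss = ½ · (29 - 21) · (20 - 4) = ½ · 8 · 16 = 64.

64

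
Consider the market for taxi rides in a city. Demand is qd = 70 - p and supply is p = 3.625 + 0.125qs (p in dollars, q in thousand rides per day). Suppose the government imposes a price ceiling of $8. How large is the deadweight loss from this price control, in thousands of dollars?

324

Rearranging supply gives qs = 8p - 29. In a free market, 70 - p = 8p - 29 gives the equilibrium p* = 11, q* = 59.
Because the ceiling (8) lies below the market-clearing price, it is binding.
At p = 8: qd = 70 - 8 = 62 and qs = 8·8 - 29 = 35.
Quantity traded falls to 35. At q = 35 the demand price is 70 - 35 = 35 and the supply price is (29 + 35)/8 = 8.
Deadweight loss = ½ · (35 - 8) · (59 - 35) = ½ · 27 · 24 = 324.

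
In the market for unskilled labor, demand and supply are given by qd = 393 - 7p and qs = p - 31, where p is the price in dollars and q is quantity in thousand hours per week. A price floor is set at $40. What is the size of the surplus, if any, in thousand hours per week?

0

Without the control the market clears where 393 - 7p = p - 31, i.e. p* = 53 and q* = 22.
Since 40 is below p* = 53, the floor does not bind and the free-market outcome prevails.
Since the control does not bind, there is no surplus.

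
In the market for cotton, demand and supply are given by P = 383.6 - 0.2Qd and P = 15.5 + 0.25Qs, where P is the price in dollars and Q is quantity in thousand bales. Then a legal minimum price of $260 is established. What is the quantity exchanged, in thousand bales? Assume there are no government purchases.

Rearranging demand gives Qd = 1918 - 5P; rearranging supply gives Qs = 4P - 62. Without the control the market clears where 1918 - 5P = 4P - 62, i.e. P* = 220 and Q* = 818.
Since 260 > 220, the floor is binding.
At P = 260: Qd = 1918 - 5·260 = 618 and Qs = 4·260 - 62 = 978.
The quantity actually transacted is the short side, demand: 618.

618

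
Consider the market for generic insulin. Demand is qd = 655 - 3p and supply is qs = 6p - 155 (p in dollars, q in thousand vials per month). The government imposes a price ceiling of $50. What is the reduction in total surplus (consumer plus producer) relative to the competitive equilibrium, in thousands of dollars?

Setting quantity demanded equal to quantity supplied, 655 - 3p = 6p - 155, gives p* = 90 and q* = 385.
Because the ceiling (50) lies below the market-clearing price, it is binding.
At p = 50: qd = 655 - 3·50 = 505 and qs = 6·50 - 155 = 145.
Quantity traded falls to 145. At q = 145 the demand price is (655 - 145)/3 = 170 and the supply price is (155 + 145)/6 = 50.
Deadweight loss = ½ · (170 - 50) · (385 - 145) = ½ · 120 · 240 = 14400.

14400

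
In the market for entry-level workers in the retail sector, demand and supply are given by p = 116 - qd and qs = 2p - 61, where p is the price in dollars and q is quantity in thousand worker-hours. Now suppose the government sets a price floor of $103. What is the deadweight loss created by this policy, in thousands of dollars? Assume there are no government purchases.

Rearranging demand gives qd = 116 - p. Without the control the market clears where 116 - p = 2p - 61, i.e. p* = 59 and q* = 57.
Because the floor (103) lies above the market-clearing price, it is binding.
At p = 103: qd = 116 - 103 = 13 and qs = 2·103 - 61 = 145.
Quantity traded falls to 13. At q = 13 the demand price is 116 - 13 = 103 and the supply price is (61 + 13)/2 = 37.
Deadweight loss = ½ · (103 - 37) · (57 - 13) = ½ · 66 · 44 = 1452.

1452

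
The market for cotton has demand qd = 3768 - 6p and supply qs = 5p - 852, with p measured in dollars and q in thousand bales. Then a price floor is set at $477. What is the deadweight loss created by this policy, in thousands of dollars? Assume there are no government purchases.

Setting quantity demanded equal to quantity supplied, 3768 - 6p = 5p - 852, gives p* = 420 and q* = 1248.
Because the floor (477) lies above the market-clearing price, it is binding.
At p = 477: qd = 3768 - 6·477 = 906 and qs = 5·477 - 852 = 1533.
Quantity traded falls to 906. At q = 906 the demand price is (3768 - 906)/6 = 477 and the supply price is (852 + 906)/5 = 351.6.
Deadweight loss = ½ · (477 - 351.6) · (1248 - 906) = ½ · 125.4 · 342 = 21443.4.

21443.4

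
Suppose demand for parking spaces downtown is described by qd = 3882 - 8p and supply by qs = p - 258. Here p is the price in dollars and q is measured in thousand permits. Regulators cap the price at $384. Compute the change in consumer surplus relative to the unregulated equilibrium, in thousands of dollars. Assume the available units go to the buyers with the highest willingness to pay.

Equilibrium: 3882 - 8p = p - 258, so 4140 = 9p and p* = 460, q* = 202.
Because the ceiling (384) lies below the market-clearing price, it is binding.
At p = 384: qd = 3882 - 8·384 = 810 and qs = 384 - 258 = 126.
Consumer surplus without the control is ½ · (485.25 - 460) · 202 = 2550.25.
With the ceiling, 126 units are sold at 384 (assume they go to the highest-value buyers). The demand price at q = 126 is 469.5, so CS = ½ · [(485.25 - 384) + (469.5 - 384)] · 126 = 11765.25.
Change in consumer surplus = 11765.25 - 2550.25 = 9215.

9215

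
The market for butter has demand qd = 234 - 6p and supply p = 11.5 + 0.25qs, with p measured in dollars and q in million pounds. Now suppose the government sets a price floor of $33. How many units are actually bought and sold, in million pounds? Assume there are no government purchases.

Rearranging supply gives qs = 4p - 46. Without the control the market clears where 234 - 6p = 4p - 46, i.e. p* = 28 and q* = 66.
The floor of 33 is above the equilibrium price 28, so it binds.
At p = 33: qd = 234 - 6·33 = 36 and qs = 4·33 - 46 = 86.
The quantity actually transacted is the short side, demand: 36.

36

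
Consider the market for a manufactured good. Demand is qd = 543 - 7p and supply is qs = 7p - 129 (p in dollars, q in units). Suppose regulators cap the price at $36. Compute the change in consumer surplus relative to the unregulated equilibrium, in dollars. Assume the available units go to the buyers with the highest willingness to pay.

Without the control the market clears where 543 - 7p = 7p - 129, i.e. p* = 48 and q* = 207.
Since 36 < 48, the ceiling is binding.
At p = 36: qd = 543 - 7·36 = 291 and qs = 7·36 - 129 = 123.
Consumer surplus without the control is ½ · (543/7 - 48) · 207 = 42849/14.
With the ceiling, 123 units are sold at 36 (assume they go to the highest-value buyers). The demand price at q = 123 is 60, so CS = ½ · [(543/7 - 36) + (60 - 36)] · 123 = 56457/14.
Change in consumer surplus = 56457/14 - 42849/14 = 972.

972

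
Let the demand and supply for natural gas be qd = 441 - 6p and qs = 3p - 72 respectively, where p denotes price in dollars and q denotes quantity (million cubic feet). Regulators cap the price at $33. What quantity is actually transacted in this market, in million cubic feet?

27

In a free market, 441 - 6p = 3p - 72 gives the equilibrium p* = 57, q* = 99.
The ceiling of 33 is below the equilibrium price 57, so it binds.
At p = 33: qd = 441 - 6·33 = 243 and qs = 3·33 - 72 = 27.
The quantity actually transacted is the short side, supply: 27.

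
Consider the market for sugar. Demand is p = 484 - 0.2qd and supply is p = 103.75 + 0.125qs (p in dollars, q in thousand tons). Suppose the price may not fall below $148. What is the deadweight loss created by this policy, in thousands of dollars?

Rearranging demand gives qd = 2420 - 5p; rearranging supply gives qs = 8p - 830. Equilibrium: 2420 - 5p = 8p - 830, so 3250 = 13p and p* = 250, q* = 1170.
Since 148 is below p* = 250, the floor does not bind and the free-market outcome prevails.
Since the control does not bind, no trades are prevented and deadweight loss is zero.

0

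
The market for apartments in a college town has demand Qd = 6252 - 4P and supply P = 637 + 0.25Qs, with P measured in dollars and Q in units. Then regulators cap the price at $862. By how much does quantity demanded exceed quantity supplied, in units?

1904

Rearranging supply gives Qs = 4P - 2548. In a free market, 6252 - 4P = 4P - 2548 gives the equilibrium P* = 1100, Q* = 1852.
Because the ceiling (862) lies below the market-clearing price, it is binding.
At P = 862: Qd = 6252 - 4·862 = 2804 and Qs = 4·862 - 2548 = 900.
Shortage = Qd - Qs = 2804 - 900 = 1904.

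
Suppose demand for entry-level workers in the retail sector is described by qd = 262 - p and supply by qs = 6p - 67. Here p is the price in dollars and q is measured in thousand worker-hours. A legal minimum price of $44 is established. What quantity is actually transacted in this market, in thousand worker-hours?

215

Equilibrium: 262 - p = 6p - 67, so 329 = 7p and p* = 47, q* = 215.
Since 44 is below p* = 47, the floor does not bind and the free-market outcome prevails.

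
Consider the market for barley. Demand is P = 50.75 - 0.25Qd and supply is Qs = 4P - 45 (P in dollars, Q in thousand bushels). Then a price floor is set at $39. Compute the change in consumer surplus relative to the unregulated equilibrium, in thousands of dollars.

-504

Rearranging demand gives Qd = 203 - 4P. Without the control the market clears where 203 - 4P = 4P - 45, i.e. P* = 31 and Q* = 79.
The floor of 39 is above the equilibrium price 31, so it binds.
At P = 39: Qd = 203 - 4·39 = 47 and Qs = 4·39 - 45 = 111.
Consumer surplus without the control is ½ · (50.75 - 31) · 79 = 780.125.
With the floor, consumers buy 47 units at 39, so CS = ½ · (50.75 - 39) · 47 = 276.125.
Change in consumer surplus = 276.125 - 780.125 = -504.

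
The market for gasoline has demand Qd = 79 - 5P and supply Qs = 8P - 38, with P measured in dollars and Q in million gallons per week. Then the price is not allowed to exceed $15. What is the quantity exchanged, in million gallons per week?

34

Equilibrium: 79 - 5P = 8P - 38, so 117 = 13P and P* = 9, Q* = 34.
The ceiling of 15 is above the equilibrium price 9, so it is not binding; the market clears at P* = 9, Q* = 34.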